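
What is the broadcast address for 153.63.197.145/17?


Network: 153.63.128.0/17
Host bits = 15
Set all host bits to 1:
Broadcast: 153.63.255.255


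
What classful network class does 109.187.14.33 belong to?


First octet: 109
Binary: 01101101
0xxxxxxx -> Class A (1-126)
Class A, default mask 255.0.0.0 (/8)


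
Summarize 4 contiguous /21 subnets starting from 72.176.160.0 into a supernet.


Original prefix: /21
Number of subnets: 4 = 2^2
New prefix = 21 - 2 = 19
Supernet: 72.176.160.0/19


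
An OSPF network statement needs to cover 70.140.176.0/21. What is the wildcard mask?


Subnet mask: 255.255.248.0
Wildcard = 255.255.255.255 - subnet mask
255 - 255 = 0
255 - 255 = 0
255 - 248 = 7
255 - 0 = 255
Wildcard: 0.0.7.255


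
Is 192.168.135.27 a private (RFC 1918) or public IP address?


RFC 1918 private ranges:
  10.0.0.0/8 (10.0.0.0 - 10.255.255.255)
  172.16.0.0/12 (172.16.0.0 - 172.31.255.255)
  192.168.0.0/16 (192.168.0.0 - 192.168.255.255)
Private (in 192.168.0.0/16)


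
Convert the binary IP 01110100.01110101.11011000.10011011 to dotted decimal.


01110100 = 116
01110101 = 117
11011000 = 216
10011011 = 155
IP: 116.117.216.155


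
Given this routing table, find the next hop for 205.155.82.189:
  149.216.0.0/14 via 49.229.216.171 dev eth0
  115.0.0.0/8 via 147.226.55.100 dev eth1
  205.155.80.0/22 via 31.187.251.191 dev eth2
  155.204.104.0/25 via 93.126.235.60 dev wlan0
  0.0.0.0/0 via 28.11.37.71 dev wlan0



Longest prefix match for 205.155.82.189:
  /14 149.216.0.0: no
  /8 115.0.0.0: no
  /22 205.155.80.0: MATCH
  /25 155.204.104.0: no
  /0 0.0.0.0: MATCH
Selected: next-hop 31.187.251.191 via eth2 (matched /22)


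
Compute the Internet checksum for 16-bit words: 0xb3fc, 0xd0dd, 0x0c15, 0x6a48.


Sum all words (with carry folding):
+ 0xb3fc = 0xb3fc
+ 0xd0dd = 0x84da
+ 0x0c15 = 0x90ef
+ 0x6a48 = 0xfb37
One's complement: ~0xfb37
Checksum = 0x04c8


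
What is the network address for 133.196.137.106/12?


IP:   10000101.11000100.10001001.01101010
Mask: 11111111.11110000.00000000.00000000
AND operation:
Net:  10000101.11000000.00000000.00000000
Network: 133.192.0.0/12


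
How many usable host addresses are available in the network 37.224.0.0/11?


Host bits = 32 - 11 = 21
Total addresses = 2^21 = 2097152
Usable = total - 2 (network and broadcast)
Usable hosts: 2097150


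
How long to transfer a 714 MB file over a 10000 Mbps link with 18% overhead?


Effective throughput = 10000 * (1 - 18/100) = 8200 Mbps
File size in Mb = 714 * 8 = 5712 Mb
Time = 5712 / 8200
Time = 0.6966 seconds


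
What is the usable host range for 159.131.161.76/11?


Network: 159.128.0.0
Broadcast: 159.159.255.255
First usable = network + 1
Last usable = broadcast - 1
Range: 159.128.0.1 to 159.159.255.254


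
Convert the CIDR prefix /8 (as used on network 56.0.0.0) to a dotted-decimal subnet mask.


/8 means 8 network bits, 24 host bits
Binary: 11111111000000000000000000000000
Mask: 255.0.0.0


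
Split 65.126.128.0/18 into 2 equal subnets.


New prefix = 18 + 1 = 19
Each subnet has 8192 addresses
  65.126.128.0/19
  65.126.160.0/19
Subnets: 65.126.128.0/19, 65.126.160.0/19


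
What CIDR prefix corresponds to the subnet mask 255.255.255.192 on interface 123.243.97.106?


Binary: 11111111.11111111.11111111.11000000
Count leading 1s
Prefix: /26


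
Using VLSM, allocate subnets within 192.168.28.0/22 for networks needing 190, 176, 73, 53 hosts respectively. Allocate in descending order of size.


190 hosts -> /24 (254 usable): 192.168.28.0/24
176 hosts -> /24 (254 usable): 192.168.29.0/24
73 hosts -> /25 (126 usable): 192.168.30.0/25
53 hosts -> /26 (62 usable): 192.168.30.128/26
Allocation: 192.168.28.0/24 (190 hosts, 254 usable); 192.168.29.0/24 (176 hosts, 254 usable); 192.168.30.0/25 (73 hosts, 126 usable); 192.168.30.128/26 (53 hosts, 62 usable)


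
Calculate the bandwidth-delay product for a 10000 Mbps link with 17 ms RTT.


BDP = bandwidth * RTT
= 10000 Mbps * 17 ms
= 10000 * 1e6 * 17 / 1000 bits
= 170000000 bits
= 21250000 bytes
= 20751.9531 KB
BDP = 170000000 bits (21250000 bytes)


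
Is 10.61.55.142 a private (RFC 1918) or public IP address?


RFC 1918 private ranges:
  10.0.0.0/8 (10.0.0.0 - 10.255.255.255)
  172.16.0.0/12 (172.16.0.0 - 172.31.255.255)
  192.168.0.0/16 (192.168.0.0 - 192.168.255.255)
Private (in 10.0.0.0/8)


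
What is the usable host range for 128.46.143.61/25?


Network: 128.46.143.0
Broadcast: 128.46.143.127
First usable = network + 1
Last usable = broadcast - 1
Range: 128.46.143.1 to 128.46.143.126


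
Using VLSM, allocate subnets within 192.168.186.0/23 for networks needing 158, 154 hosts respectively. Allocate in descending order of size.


158 hosts -> /24 (254 usable): 192.168.186.0/24
154 hosts -> /24 (254 usable): 192.168.187.0/24
Allocation: 192.168.186.0/24 (158 hosts, 254 usable); 192.168.187.0/24 (154 hosts, 254 usable)


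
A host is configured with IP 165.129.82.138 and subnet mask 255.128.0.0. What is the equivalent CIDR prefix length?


Binary: 11111111.10000000.00000000.00000000
Count leading 1s
Prefix: /9


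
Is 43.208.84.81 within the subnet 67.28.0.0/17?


Subnet network: 67.28.0.0
Test IP AND mask: 43.208.0.0
No, 43.208.84.81 is not in 67.28.0.0/17


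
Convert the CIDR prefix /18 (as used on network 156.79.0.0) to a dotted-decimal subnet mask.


/18 means 18 network bits, 14 host bits
Binary: 11111111111111111100000000000000
Mask: 255.255.192.0


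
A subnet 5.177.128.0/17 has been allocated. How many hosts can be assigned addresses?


Host bits = 32 - 17 = 15
Total addresses = 2^15 = 32768
Usable = total - 2 (network and broadcast)
Usable hosts: 32766


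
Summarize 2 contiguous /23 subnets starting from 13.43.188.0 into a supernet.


Original prefix: /23
Number of subnets: 2 = 2^1
New prefix = 23 - 1 = 22
Supernet: 13.43.188.0/22


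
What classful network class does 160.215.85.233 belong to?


First octet: 160
Binary: 10100000
10xxxxxx -> Class B (128-191)
Class B, default mask 255.255.0.0 (/16)


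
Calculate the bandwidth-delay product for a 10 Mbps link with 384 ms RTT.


BDP = bandwidth * RTT
= 10 Mbps * 384 ms
= 10 * 1e6 * 384 / 1000 bits
= 3840000 bits
= 480000 bytes
= 468.75 KB
BDP = 3840000 bits (480000 bytes)


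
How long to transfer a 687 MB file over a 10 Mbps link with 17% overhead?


Effective throughput = 10 * (1 - 17/100) = 8.3 Mbps
File size in Mb = 687 * 8 = 5496 Mb
Time = 5496 / 8.3
Time = 662.1687 seconds


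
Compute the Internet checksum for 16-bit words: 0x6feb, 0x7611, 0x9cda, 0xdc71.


Sum all words (with carry folding):
+ 0x6feb = 0x6feb
+ 0x7611 = 0xe5fc
+ 0x9cda = 0x82d7
+ 0xdc71 = 0x5f49
One's complement: ~0x5f49
Checksum = 0xa0b6


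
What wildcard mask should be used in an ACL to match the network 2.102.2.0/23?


Subnet mask: 255.255.254.0
Wildcard = 255.255.255.255 - subnet mask
255 - 255 = 0
255 - 255 = 0
255 - 254 = 1
255 - 0 = 255
Wildcard: 0.0.1.255


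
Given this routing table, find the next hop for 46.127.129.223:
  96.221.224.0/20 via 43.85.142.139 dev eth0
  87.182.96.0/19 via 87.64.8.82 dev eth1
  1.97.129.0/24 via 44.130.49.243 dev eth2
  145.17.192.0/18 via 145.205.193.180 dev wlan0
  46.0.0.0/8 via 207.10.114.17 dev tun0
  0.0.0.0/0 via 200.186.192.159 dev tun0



Longest prefix match for 46.127.129.223:
  /20 96.221.224.0: no
  /19 87.182.96.0: no
  /24 1.97.129.0: no
  /18 145.17.192.0: no
  /8 46.0.0.0: MATCH
  /0 0.0.0.0: MATCH
Selected: next-hop 207.10.114.17 via tun0 (matched /8)


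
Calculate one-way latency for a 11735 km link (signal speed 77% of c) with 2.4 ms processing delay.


Speed = 0.77 * 3e5 km/s = 231000 km/s
Propagation delay = 11735 / 231000 = 0.0508 s = 50.8009 ms
Processing delay = 2.4 ms
Total one-way latency = 53.2009 ms


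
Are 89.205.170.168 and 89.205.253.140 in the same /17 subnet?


Mask: 255.255.128.0
89.205.170.168 AND mask = 89.205.128.0
89.205.253.140 AND mask = 89.205.128.0
Yes, same subnet (89.205.128.0)


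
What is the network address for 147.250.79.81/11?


IP:   10010011.11111010.01001111.01010001
Mask: 11111111.11100000.00000000.00000000
AND operation:
Net:  10010011.11100000.00000000.00000000
Network: 147.224.0.0/11


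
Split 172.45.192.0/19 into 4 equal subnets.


New prefix = 19 + 2 = 21
Each subnet has 2048 addresses
  172.45.192.0/21
  172.45.200.0/21
  172.45.208.0/21
  172.45.216.0/21
Subnets: 172.45.192.0/21, 172.45.200.0/21, 172.45.208.0/21, 172.45.216.0/21


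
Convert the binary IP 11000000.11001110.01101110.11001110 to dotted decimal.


11000000 = 192
11001110 = 206
01101110 = 110
11001110 = 206
IP: 192.206.110.206


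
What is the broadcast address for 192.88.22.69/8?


Network: 192.0.0.0/8
Host bits = 24
Set all host bits to 1:
Broadcast: 192.255.255.255


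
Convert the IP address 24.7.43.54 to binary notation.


24 = 00011000
7 = 00000111
43 = 00101011
54 = 00110110
Binary: 00011000.00000111.00101011.00110110


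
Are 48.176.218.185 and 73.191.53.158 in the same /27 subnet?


Mask: 255.255.255.224
48.176.218.185 AND mask = 48.176.218.160
73.191.53.158 AND mask = 73.191.53.128
No, different subnets (48.176.218.160 vs 73.191.53.128)


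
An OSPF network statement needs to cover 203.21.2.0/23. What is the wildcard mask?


Subnet mask: 255.255.254.0
Wildcard = 255.255.255.255 - subnet mask
255 - 255 = 0
255 - 255 = 0
255 - 254 = 1
255 - 0 = 255
Wildcard: 0.0.1.255


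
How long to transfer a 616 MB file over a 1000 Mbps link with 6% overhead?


Effective throughput = 1000 * (1 - 6/100) = 940 Mbps
File size in Mb = 616 * 8 = 4928 Mb
Time = 4928 / 940
Time = 5.2426 seconds


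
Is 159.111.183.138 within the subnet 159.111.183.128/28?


Subnet network: 159.111.183.128
Test IP AND mask: 159.111.183.128
Yes, 159.111.183.138 is in 159.111.183.128/28


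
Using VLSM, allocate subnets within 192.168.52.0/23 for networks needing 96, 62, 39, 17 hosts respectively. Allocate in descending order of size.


96 hosts -> /25 (126 usable): 192.168.52.0/25
62 hosts -> /26 (62 usable): 192.168.52.128/26
39 hosts -> /26 (62 usable): 192.168.52.192/26
17 hosts -> /27 (30 usable): 192.168.53.0/27
Allocation: 192.168.52.0/25 (96 hosts, 126 usable); 192.168.52.128/26 (62 hosts, 62 usable); 192.168.52.192/26 (39 hosts, 62 usable); 192.168.53.0/27 (17 hosts, 30 usable)


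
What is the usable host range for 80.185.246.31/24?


Network: 80.185.246.0
Broadcast: 80.185.246.255
First usable = network + 1
Last usable = broadcast - 1
Range: 80.185.246.1 to 80.185.246.254


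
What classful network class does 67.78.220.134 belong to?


First octet: 67
Binary: 01000011
0xxxxxxx -> Class A (1-126)
Class A, default mask 255.0.0.0 (/8)


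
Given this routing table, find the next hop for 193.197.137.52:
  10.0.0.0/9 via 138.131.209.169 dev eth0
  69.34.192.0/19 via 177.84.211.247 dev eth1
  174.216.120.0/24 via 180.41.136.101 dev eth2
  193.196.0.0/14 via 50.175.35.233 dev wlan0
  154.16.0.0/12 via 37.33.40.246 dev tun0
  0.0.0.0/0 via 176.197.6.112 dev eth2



Longest prefix match for 193.197.137.52:
  /9 10.0.0.0: no
  /19 69.34.192.0: no
  /24 174.216.120.0: no
  /14 193.196.0.0: MATCH
  /12 154.16.0.0: no
  /0 0.0.0.0: MATCH
Selected: next-hop 50.175.35.233 via wlan0 (matched /14)


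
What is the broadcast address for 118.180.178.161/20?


Network: 118.180.176.0/20
Host bits = 12
Set all host bits to 1:
Broadcast: 118.180.191.255


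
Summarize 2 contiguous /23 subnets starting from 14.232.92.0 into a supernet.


Original prefix: /23
Number of subnets: 2 = 2^1
New prefix = 23 - 1 = 22
Supernet: 14.232.92.0/22


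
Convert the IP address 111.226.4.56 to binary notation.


111 = 01101111
226 = 11100010
4 = 00000100
56 = 00111000
Binary: 01101111.11100010.00000100.00111000


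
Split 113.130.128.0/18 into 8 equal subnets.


New prefix = 18 + 3 = 21
Each subnet has 2048 addresses
  113.130.128.0/21
  113.130.136.0/21
  113.130.144.0/21
  113.130.152.0/21
  113.130.160.0/21
  113.130.168.0/21
  113.130.176.0/21
  113.130.184.0/21
Subnets: 113.130.128.0/21, 113.130.136.0/21, 113.130.144.0/21, 113.130.152.0/21, 113.130.160.0/21, 113.130.168.0/21, 113.130.176.0/21, 113.130.184.0/21


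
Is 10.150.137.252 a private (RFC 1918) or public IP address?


RFC 1918 private ranges:
  10.0.0.0/8 (10.0.0.0 - 10.255.255.255)
  172.16.0.0/12 (172.16.0.0 - 172.31.255.255)
  192.168.0.0/16 (192.168.0.0 - 192.168.255.255)
Private (in 10.0.0.0/8)


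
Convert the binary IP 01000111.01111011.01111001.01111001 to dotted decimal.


01000111 = 71
01111011 = 123
01111001 = 121
01111001 = 121
IP: 71.123.121.121


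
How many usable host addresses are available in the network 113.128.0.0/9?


Host bits = 32 - 9 = 23
Total addresses = 2^23 = 8388608
Usable = total - 2 (network and broadcast)
Usable hosts: 8388606


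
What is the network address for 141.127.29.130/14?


IP:   10001101.01111111.00011101.10000010
Mask: 11111111.11111100.00000000.00000000
AND operation:
Net:  10001101.01111100.00000000.00000000
Network: 141.124.0.0/14


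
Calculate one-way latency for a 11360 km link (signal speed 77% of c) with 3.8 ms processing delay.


Speed = 0.77 * 3e5 km/s = 231000 km/s
Propagation delay = 11360 / 231000 = 0.0492 s = 49.1775 ms
Processing delay = 3.8 ms
Total one-way latency = 52.9775 ms


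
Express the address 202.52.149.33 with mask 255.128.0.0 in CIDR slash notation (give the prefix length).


Binary: 11111111.10000000.00000000.00000000
Count leading 1s
Prefix: /9


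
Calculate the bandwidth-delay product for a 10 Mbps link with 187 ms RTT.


BDP = bandwidth * RTT
= 10 Mbps * 187 ms
= 10 * 1e6 * 187 / 1000 bits
= 1870000 bits
= 233750 bytes
= 228.2715 KB
BDP = 1870000 bits (233750 bytes)


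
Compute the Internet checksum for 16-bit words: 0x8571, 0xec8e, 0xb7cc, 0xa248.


Sum all words (with carry folding):
+ 0x8571 = 0x8571
+ 0xec8e = 0x7200
+ 0xb7cc = 0x29cd
+ 0xa248 = 0xcc15
One's complement: ~0xcc15
Checksum = 0x33ea


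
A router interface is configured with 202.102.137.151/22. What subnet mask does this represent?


/22 means 22 network bits, 10 host bits
Binary: 11111111111111111111110000000000
Mask: 255.255.252.0


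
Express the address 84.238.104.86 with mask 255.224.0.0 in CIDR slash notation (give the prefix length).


Binary: 11111111.11100000.00000000.00000000
Count leading 1s
Prefix: /11


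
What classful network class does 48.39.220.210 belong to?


First octet: 48
Binary: 00110000
0xxxxxxx -> Class A (1-126)
Class A, default mask 255.0.0.0 (/8)


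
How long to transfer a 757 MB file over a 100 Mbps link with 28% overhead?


Effective throughput = 100 * (1 - 28/100) = 72 Mbps
File size in Mb = 757 * 8 = 6056 Mb
Time = 6056 / 72
Time = 84.1111 seconds


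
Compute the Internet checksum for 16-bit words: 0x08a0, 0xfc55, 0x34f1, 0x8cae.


Sum all words (with carry folding):
+ 0x08a0 = 0x08a0
+ 0xfc55 = 0x04f6
+ 0x34f1 = 0x39e7
+ 0x8cae = 0xc695
One's complement: ~0xc695
Checksum = 0x396a


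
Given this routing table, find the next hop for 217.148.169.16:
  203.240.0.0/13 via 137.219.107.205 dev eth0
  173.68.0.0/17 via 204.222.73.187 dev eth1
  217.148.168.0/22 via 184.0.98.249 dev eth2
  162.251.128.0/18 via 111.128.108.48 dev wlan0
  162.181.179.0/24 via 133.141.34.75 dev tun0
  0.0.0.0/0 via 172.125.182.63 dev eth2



Longest prefix match for 217.148.169.16:
  /13 203.240.0.0: no
  /17 173.68.0.0: no
  /22 217.148.168.0: MATCH
  /18 162.251.128.0: no
  /24 162.181.179.0: no
  /0 0.0.0.0: MATCH
Selected: next-hop 184.0.98.249 via eth2 (matched /22)


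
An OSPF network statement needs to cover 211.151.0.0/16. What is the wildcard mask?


Subnet mask: 255.255.0.0
Wildcard = 255.255.255.255 - subnet mask
255 - 255 = 0
255 - 255 = 0
255 - 0 = 255
255 - 0 = 255
Wildcard: 0.0.255.255


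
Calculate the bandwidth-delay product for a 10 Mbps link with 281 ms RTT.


BDP = bandwidth * RTT
= 10 Mbps * 281 ms
= 10 * 1e6 * 281 / 1000 bits
= 2810000 bits
= 351250 bytes
= 343.0176 KB
BDP = 2810000 bits (351250 bytes)


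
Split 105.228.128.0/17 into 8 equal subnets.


New prefix = 17 + 3 = 20
Each subnet has 4096 addresses
  105.228.128.0/20
  105.228.144.0/20
  105.228.160.0/20
  105.228.176.0/20
  105.228.192.0/20
  105.228.208.0/20
  105.228.224.0/20
  105.228.240.0/20
Subnets: 105.228.128.0/20, 105.228.144.0/20, 105.228.160.0/20, 105.228.176.0/20, 105.228.192.0/20, 105.228.208.0/20, 105.228.224.0/20, 105.228.240.0/20


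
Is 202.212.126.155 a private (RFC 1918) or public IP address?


RFC 1918 private ranges:
  10.0.0.0/8 (10.0.0.0 - 10.255.255.255)
  172.16.0.0/12 (172.16.0.0 - 172.31.255.255)
  192.168.0.0/16 (192.168.0.0 - 192.168.255.255)
Public (not in any RFC 1918 range)


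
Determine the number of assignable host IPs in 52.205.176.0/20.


Host bits = 32 - 20 = 12
Total addresses = 2^12 = 4096
Usable = total - 2 (network and broadcast)
Usable hosts: 4094


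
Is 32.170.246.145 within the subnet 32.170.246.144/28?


Subnet network: 32.170.246.144
Test IP AND mask: 32.170.246.144
Yes, 32.170.246.145 is in 32.170.246.144/28


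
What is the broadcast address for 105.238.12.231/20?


Network: 105.238.0.0/20
Host bits = 12
Set all host bits to 1:
Broadcast: 105.238.15.255


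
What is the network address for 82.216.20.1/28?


IP:   01010010.11011000.00010100.00000001
Mask: 11111111.11111111.11111111.11110000
AND operation:
Net:  01010010.11011000.00010100.00000000
Network: 82.216.20.0/28


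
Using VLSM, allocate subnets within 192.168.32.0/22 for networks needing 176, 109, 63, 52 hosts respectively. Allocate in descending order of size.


176 hosts -> /24 (254 usable): 192.168.32.0/24
109 hosts -> /25 (126 usable): 192.168.33.0/25
63 hosts -> /25 (126 usable): 192.168.33.128/25
52 hosts -> /26 (62 usable): 192.168.34.0/26
Allocation: 192.168.32.0/24 (176 hosts, 254 usable); 192.168.33.0/25 (109 hosts, 126 usable); 192.168.33.128/25 (63 hosts, 126 usable); 192.168.34.0/26 (52 hosts, 62 usable)


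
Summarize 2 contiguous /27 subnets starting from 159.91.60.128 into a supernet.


Original prefix: /27
Number of subnets: 2 = 2^1
New prefix = 27 - 1 = 26
Supernet: 159.91.60.128/26


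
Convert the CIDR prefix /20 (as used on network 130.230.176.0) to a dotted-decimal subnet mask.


/20 means 20 network bits, 12 host bits
Binary: 11111111111111111111000000000000
Mask: 255.255.240.0


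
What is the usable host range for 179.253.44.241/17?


Network: 179.253.0.0
Broadcast: 179.253.127.255
First usable = network + 1
Last usable = broadcast - 1
Range: 179.253.0.1 to 179.253.127.254


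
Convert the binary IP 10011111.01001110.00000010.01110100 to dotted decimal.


10011111 = 159
01001110 = 78
00000010 = 2
01110100 = 116
IP: 159.78.2.116


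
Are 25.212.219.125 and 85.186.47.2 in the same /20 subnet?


Mask: 255.255.240.0
25.212.219.125 AND mask = 25.212.208.0
85.186.47.2 AND mask = 85.186.32.0
No, different subnets (25.212.208.0 vs 85.186.32.0)


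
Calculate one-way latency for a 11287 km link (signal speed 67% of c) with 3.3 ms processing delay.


Speed = 0.67 * 3e5 km/s = 201000 km/s
Propagation delay = 11287 / 201000 = 0.0562 s = 56.1542 ms
Processing delay = 3.3 ms
Total one-way latency = 59.4542 ms


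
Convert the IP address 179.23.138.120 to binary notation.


179 = 10110011
23 = 00010111
138 = 10001010
120 = 01111000
Binary: 10110011.00010111.10001010.01111000


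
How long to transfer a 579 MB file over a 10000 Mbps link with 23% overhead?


Effective throughput = 10000 * (1 - 23/100) = 7700 Mbps
File size in Mb = 579 * 8 = 4632 Mb
Time = 4632 / 7700
Time = 0.6016 seconds


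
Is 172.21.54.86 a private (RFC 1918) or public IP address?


RFC 1918 private ranges:
  10.0.0.0/8 (10.0.0.0 - 10.255.255.255)
  172.16.0.0/12 (172.16.0.0 - 172.31.255.255)
  192.168.0.0/16 (192.168.0.0 - 192.168.255.255)
Private (in 172.16.0.0/12)


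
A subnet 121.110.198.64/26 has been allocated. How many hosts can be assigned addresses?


Host bits = 32 - 26 = 6
Total addresses = 2^6 = 64
Usable = total - 2 (network and broadcast)
Usable hosts: 62


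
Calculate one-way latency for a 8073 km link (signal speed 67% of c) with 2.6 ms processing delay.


Speed = 0.67 * 3e5 km/s = 201000 km/s
Propagation delay = 8073 / 201000 = 0.0402 s = 40.1642 ms
Processing delay = 2.6 ms
Total one-way latency = 42.7642 ms


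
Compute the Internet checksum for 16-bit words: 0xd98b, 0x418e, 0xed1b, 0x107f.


Sum all words (with carry folding):
+ 0xd98b = 0xd98b
+ 0x418e = 0x1b1a
+ 0xed1b = 0x0836
+ 0x107f = 0x18b5
One's complement: ~0x18b5
Checksum = 0xe74a


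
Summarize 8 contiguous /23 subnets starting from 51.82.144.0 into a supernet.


Original prefix: /23
Number of subnets: 8 = 2^3
New prefix = 23 - 3 = 20
Supernet: 51.82.144.0/20


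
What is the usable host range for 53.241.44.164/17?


Network: 53.241.0.0
Broadcast: 53.241.127.255
First usable = network + 1
Last usable = broadcast - 1
Range: 53.241.0.1 to 53.241.127.254


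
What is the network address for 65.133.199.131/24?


IP:   01000001.10000101.11000111.10000011
Mask: 11111111.11111111.11111111.00000000
AND operation:
Net:  01000001.10000101.11000111.00000000
Network: 65.133.199.0/24


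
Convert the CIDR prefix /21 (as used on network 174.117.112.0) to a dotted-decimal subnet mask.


/21 means 21 network bits, 11 host bits
Binary: 11111111111111111111100000000000
Mask: 255.255.248.0


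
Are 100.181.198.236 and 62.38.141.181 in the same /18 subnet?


Mask: 255.255.192.0
100.181.198.236 AND mask = 100.181.192.0
62.38.141.181 AND mask = 62.38.128.0
No, different subnets (100.181.192.0 vs 62.38.128.0)


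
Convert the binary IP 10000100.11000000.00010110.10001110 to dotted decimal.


10000100 = 132
11000000 = 192
00010110 = 22
10001110 = 142
IP: 132.192.22.142


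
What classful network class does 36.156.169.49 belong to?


First octet: 36
Binary: 00100100
0xxxxxxx -> Class A (1-126)
Class A, default mask 255.0.0.0 (/8)


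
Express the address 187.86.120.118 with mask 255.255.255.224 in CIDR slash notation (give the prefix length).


Binary: 11111111.11111111.11111111.11100000
Count leading 1s
Prefix: /27


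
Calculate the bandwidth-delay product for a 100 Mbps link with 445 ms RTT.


BDP = bandwidth * RTT
= 100 Mbps * 445 ms
= 100 * 1e6 * 445 / 1000 bits
= 44500000 bits
= 5562500 bytes
= 5432.1289 KB
BDP = 44500000 bits (5562500 bytes)


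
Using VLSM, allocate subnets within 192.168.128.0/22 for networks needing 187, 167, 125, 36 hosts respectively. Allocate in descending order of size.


187 hosts -> /24 (254 usable): 192.168.128.0/24
167 hosts -> /24 (254 usable): 192.168.129.0/24
125 hosts -> /25 (126 usable): 192.168.130.0/25
36 hosts -> /26 (62 usable): 192.168.130.128/26
Allocation: 192.168.128.0/24 (187 hosts, 254 usable); 192.168.129.0/24 (167 hosts, 254 usable); 192.168.130.0/25 (125 hosts, 126 usable); 192.168.130.128/26 (36 hosts, 62 usable)


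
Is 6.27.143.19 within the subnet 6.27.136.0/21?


Subnet network: 6.27.136.0
Test IP AND mask: 6.27.136.0
Yes, 6.27.143.19 is in 6.27.136.0/21


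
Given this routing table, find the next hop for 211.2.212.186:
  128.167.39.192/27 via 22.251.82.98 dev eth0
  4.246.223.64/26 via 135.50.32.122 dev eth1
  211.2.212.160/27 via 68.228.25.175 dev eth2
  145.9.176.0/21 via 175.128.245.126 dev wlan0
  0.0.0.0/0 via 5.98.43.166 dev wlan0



Longest prefix match for 211.2.212.186:
  /27 128.167.39.192: no
  /26 4.246.223.64: no
  /27 211.2.212.160: MATCH
  /21 145.9.176.0: no
  /0 0.0.0.0: MATCH
Selected: next-hop 68.228.25.175 via eth2 (matched /27)


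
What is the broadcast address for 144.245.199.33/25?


Network: 144.245.199.0/25
Host bits = 7
Set all host bits to 1:
Broadcast: 144.245.199.127


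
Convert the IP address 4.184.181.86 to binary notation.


4 = 00000100
184 = 10111000
181 = 10110101
86 = 01010110
Binary: 00000100.10111000.10110101.01010110


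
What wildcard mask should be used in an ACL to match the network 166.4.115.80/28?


Subnet mask: 255.255.255.240
Wildcard = 255.255.255.255 - subnet mask
255 - 255 = 0
255 - 255 = 0
255 - 255 = 0
255 - 240 = 15
Wildcard: 0.0.0.15


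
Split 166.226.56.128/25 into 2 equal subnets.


New prefix = 25 + 1 = 26
Each subnet has 64 addresses
  166.226.56.128/26
  166.226.56.192/26
Subnets: 166.226.56.128/26, 166.226.56.192/26


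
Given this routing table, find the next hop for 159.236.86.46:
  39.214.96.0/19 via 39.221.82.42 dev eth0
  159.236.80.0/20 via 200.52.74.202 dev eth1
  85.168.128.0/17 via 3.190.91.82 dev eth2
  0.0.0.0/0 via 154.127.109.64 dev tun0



Longest prefix match for 159.236.86.46:
  /19 39.214.96.0: no
  /20 159.236.80.0: MATCH
  /17 85.168.128.0: no
  /0 0.0.0.0: MATCH
Selected: next-hop 200.52.74.202 via eth1 (matched /20)


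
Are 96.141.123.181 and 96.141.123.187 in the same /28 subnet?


Mask: 255.255.255.240
96.141.123.181 AND mask = 96.141.123.176
96.141.123.187 AND mask = 96.141.123.176
Yes, same subnet (96.141.123.176)


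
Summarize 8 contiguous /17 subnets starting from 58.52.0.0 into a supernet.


Original prefix: /17
Number of subnets: 8 = 2^3
New prefix = 17 - 3 = 14
Supernet: 58.52.0.0/14


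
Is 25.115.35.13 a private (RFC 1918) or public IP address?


RFC 1918 private ranges:
  10.0.0.0/8 (10.0.0.0 - 10.255.255.255)
  172.16.0.0/12 (172.16.0.0 - 172.31.255.255)
  192.168.0.0/16 (192.168.0.0 - 192.168.255.255)
Public (not in any RFC 1918 range)


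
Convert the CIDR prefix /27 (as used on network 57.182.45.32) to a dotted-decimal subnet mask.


/27 means 27 network bits, 5 host bits
Binary: 11111111111111111111111111100000
Mask: 255.255.255.224


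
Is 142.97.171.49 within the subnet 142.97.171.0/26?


Subnet network: 142.97.171.0
Test IP AND mask: 142.97.171.0
Yes, 142.97.171.49 is in 142.97.171.0/26


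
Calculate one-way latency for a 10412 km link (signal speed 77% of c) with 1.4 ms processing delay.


Speed = 0.77 * 3e5 km/s = 231000 km/s
Propagation delay = 10412 / 231000 = 0.0451 s = 45.0736 ms
Processing delay = 1.4 ms
Total one-way latency = 46.4736 ms


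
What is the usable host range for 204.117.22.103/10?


Network: 204.64.0.0
Broadcast: 204.127.255.255
First usable = network + 1
Last usable = broadcast - 1
Range: 204.64.0.1 to 204.127.255.254


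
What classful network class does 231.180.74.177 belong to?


First octet: 231
Binary: 11100111
1110xxxx -> Class D (224-239)
Class D (multicast), default mask N/A


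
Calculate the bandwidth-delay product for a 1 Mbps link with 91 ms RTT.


BDP = bandwidth * RTT
= 1 Mbps * 91 ms
= 1 * 1e6 * 91 / 1000 bits
= 91000 bits
= 11375 bytes
= 11.1084 KB
BDP = 91000 bits (11375 bytes)


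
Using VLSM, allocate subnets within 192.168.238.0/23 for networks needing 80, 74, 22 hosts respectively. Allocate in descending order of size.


80 hosts -> /25 (126 usable): 192.168.238.0/25
74 hosts -> /25 (126 usable): 192.168.238.128/25
22 hosts -> /27 (30 usable): 192.168.239.0/27
Allocation: 192.168.238.0/25 (80 hosts, 126 usable); 192.168.238.128/25 (74 hosts, 126 usable); 192.168.239.0/27 (22 hosts, 30 usable)


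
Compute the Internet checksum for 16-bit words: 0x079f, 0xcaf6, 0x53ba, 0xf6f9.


Sum all words (with carry folding):
+ 0x079f = 0x079f
+ 0xcaf6 = 0xd295
+ 0x53ba = 0x2650
+ 0xf6f9 = 0x1d4a
One's complement: ~0x1d4a
Checksum = 0xe2b5


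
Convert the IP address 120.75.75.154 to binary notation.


120 = 01111000
75 = 01001011
75 = 01001011
154 = 10011010
Binary: 01111000.01001011.01001011.10011010


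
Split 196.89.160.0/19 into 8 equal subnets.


New prefix = 19 + 3 = 22
Each subnet has 1024 addresses
  196.89.160.0/22
  196.89.164.0/22
  196.89.168.0/22
  196.89.172.0/22
  196.89.176.0/22
  196.89.180.0/22
  196.89.184.0/22
  196.89.188.0/22
Subnets: 196.89.160.0/22, 196.89.164.0/22, 196.89.168.0/22, 196.89.172.0/22, 196.89.176.0/22, 196.89.180.0/22, 196.89.184.0/22, 196.89.188.0/22


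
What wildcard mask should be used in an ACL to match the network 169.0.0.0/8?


Subnet mask: 255.0.0.0
Wildcard = 255.255.255.255 - subnet mask
255 - 255 = 0
255 - 0 = 255
255 - 0 = 255
255 - 0 = 255
Wildcard: 0.255.255.255


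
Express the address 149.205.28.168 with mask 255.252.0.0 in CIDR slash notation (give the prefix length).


Binary: 11111111.11111100.00000000.00000000
Count leading 1s
Prefix: /14


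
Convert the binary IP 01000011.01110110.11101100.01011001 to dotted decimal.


01000011 = 67
01110110 = 118
11101100 = 236
01011001 = 89
IP: 67.118.236.89


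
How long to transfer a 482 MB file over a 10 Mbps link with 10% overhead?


Effective throughput = 10 * (1 - 10/100) = 9 Mbps
File size in Mb = 482 * 8 = 3856 Mb
Time = 3856 / 9
Time = 428.4444 seconds


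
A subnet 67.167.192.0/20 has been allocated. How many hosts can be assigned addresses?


Host bits = 32 - 20 = 12
Total addresses = 2^12 = 4096
Usable = total - 2 (network and broadcast)
Usable hosts: 4094


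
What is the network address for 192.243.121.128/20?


IP:   11000000.11110011.01111001.10000000
Mask: 11111111.11111111.11110000.00000000
AND operation:
Net:  11000000.11110011.01110000.00000000
Network: 192.243.112.0/20


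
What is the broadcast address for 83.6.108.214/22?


Network: 83.6.108.0/22
Host bits = 10
Set all host bits to 1:
Broadcast: 83.6.111.255


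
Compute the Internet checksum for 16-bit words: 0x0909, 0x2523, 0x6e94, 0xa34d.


Sum all words (with carry folding):
+ 0x0909 = 0x0909
+ 0x2523 = 0x2e2c
+ 0x6e94 = 0x9cc0
+ 0xa34d = 0x400e
One's complement: ~0x400e
Checksum = 0xbff1


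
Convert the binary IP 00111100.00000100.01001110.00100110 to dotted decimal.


00111100 = 60
00000100 = 4
01001110 = 78
00100110 = 38
IP: 60.4.78.38


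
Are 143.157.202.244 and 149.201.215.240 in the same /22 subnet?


Mask: 255.255.252.0
143.157.202.244 AND mask = 143.157.200.0
149.201.215.240 AND mask = 149.201.212.0
No, different subnets (143.157.200.0 vs 149.201.212.0)


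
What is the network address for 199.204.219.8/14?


IP:   11000111.11001100.11011011.00001000
Mask: 11111111.11111100.00000000.00000000
AND operation:
Net:  11000111.11001100.00000000.00000000
Network: 199.204.0.0/14


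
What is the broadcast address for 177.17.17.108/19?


Network: 177.17.0.0/19
Host bits = 13
Set all host bits to 1:
Broadcast: 177.17.31.255


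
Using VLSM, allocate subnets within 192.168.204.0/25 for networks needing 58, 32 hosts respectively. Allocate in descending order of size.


58 hosts -> /26 (62 usable): 192.168.204.0/26
32 hosts -> /26 (62 usable): 192.168.204.64/26
Allocation: 192.168.204.0/26 (58 hosts, 62 usable); 192.168.204.64/26 (32 hosts, 62 usable)


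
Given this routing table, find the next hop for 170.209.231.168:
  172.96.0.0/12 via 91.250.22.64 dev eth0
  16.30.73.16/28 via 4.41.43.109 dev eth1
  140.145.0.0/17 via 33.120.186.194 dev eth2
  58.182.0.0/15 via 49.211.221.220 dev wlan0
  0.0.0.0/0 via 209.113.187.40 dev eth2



Longest prefix match for 170.209.231.168:
  /12 172.96.0.0: no
  /28 16.30.73.16: no
  /17 140.145.0.0: no
  /15 58.182.0.0: no
  /0 0.0.0.0: MATCH
Selected: next-hop 209.113.187.40 via eth2 (matched /0)


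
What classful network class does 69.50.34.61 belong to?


First octet: 69
Binary: 01000101
0xxxxxxx -> Class A (1-126)
Class A, default mask 255.0.0.0 (/8)


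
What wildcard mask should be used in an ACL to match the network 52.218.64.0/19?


Subnet mask: 255.255.224.0
Wildcard = 255.255.255.255 - subnet mask
255 - 255 = 0
255 - 255 = 0
255 - 224 = 31
255 - 0 = 255
Wildcard: 0.0.31.255


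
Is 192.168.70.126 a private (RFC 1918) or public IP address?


RFC 1918 private ranges:
  10.0.0.0/8 (10.0.0.0 - 10.255.255.255)
  172.16.0.0/12 (172.16.0.0 - 172.31.255.255)
  192.168.0.0/16 (192.168.0.0 - 192.168.255.255)
Private (in 192.168.0.0/16)


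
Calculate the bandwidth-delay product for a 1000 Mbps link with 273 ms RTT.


BDP = bandwidth * RTT
= 1000 Mbps * 273 ms
= 1000 * 1e6 * 273 / 1000 bits
= 273000000 bits
= 34125000 bytes
= 33325.1953 KB
BDP = 273000000 bits (34125000 bytes)


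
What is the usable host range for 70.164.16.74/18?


Network: 70.164.0.0
Broadcast: 70.164.63.255
First usable = network + 1
Last usable = broadcast - 1
Range: 70.164.0.1 to 70.164.63.254


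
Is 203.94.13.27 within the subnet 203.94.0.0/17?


Subnet network: 203.94.0.0
Test IP AND mask: 203.94.0.0
Yes, 203.94.13.27 is in 203.94.0.0/17


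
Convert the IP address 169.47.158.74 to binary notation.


169 = 10101001
47 = 00101111
158 = 10011110
74 = 01001010
Binary: 10101001.00101111.10011110.01001010


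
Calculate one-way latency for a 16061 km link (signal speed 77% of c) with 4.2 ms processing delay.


Speed = 0.77 * 3e5 km/s = 231000 km/s
Propagation delay = 16061 / 231000 = 0.0695 s = 69.5281 ms
Processing delay = 4.2 ms
Total one-way latency = 73.7281 ms


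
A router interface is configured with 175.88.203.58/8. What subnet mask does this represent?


/8 means 8 network bits, 24 host bits
Binary: 11111111000000000000000000000000
Mask: 255.0.0.0


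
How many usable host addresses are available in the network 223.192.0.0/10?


Host bits = 32 - 10 = 22
Total addresses = 2^22 = 4194304
Usable = total - 2 (network and broadcast)
Usable hosts: 4194302


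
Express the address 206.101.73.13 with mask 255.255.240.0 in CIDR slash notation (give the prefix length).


Binary: 11111111.11111111.11110000.00000000
Count leading 1s
Prefix: /20


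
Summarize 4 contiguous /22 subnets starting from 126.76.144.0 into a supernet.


Original prefix: /22
Number of subnets: 4 = 2^2
New prefix = 22 - 2 = 20
Supernet: 126.76.144.0/20


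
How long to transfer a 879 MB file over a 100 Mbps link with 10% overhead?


Effective throughput = 100 * (1 - 10/100) = 90 Mbps
File size in Mb = 879 * 8 = 7032 Mb
Time = 7032 / 90
Time = 78.1333 seconds


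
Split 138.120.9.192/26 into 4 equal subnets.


New prefix = 26 + 2 = 28
Each subnet has 16 addresses
  138.120.9.192/28
  138.120.9.208/28
  138.120.9.224/28
  138.120.9.240/28
Subnets: 138.120.9.192/28, 138.120.9.208/28, 138.120.9.224/28, 138.120.9.240/28


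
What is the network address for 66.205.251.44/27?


IP:   01000010.11001101.11111011.00101100
Mask: 11111111.11111111.11111111.11100000
AND operation:
Net:  01000010.11001101.11111011.00100000
Network: 66.205.251.32/27


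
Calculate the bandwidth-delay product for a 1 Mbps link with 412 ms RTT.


BDP = bandwidth * RTT
= 1 Mbps * 412 ms
= 1 * 1e6 * 412 / 1000 bits
= 412000 bits
= 51500 bytes
= 50.293 KB
BDP = 412000 bits (51500 bytes)


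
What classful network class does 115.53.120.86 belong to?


First octet: 115
Binary: 01110011
0xxxxxxx -> Class A (1-126)
Class A, default mask 255.0.0.0 (/8)


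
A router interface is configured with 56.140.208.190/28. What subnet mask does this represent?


/28 means 28 network bits, 4 host bits
Binary: 11111111111111111111111111110000
Mask: 255.255.255.240


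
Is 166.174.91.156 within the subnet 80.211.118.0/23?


Subnet network: 80.211.118.0
Test IP AND mask: 166.174.90.0
No, 166.174.91.156 is not in 80.211.118.0/23


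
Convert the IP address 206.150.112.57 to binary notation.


206 = 11001110
150 = 10010110
112 = 01110000
57 = 00111001
Binary: 11001110.10010110.01110000.00111001


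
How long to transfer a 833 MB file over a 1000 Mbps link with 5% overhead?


Effective throughput = 1000 * (1 - 5/100) = 950 Mbps
File size in Mb = 833 * 8 = 6664 Mb
Time = 6664 / 950
Time = 7.0147 seconds


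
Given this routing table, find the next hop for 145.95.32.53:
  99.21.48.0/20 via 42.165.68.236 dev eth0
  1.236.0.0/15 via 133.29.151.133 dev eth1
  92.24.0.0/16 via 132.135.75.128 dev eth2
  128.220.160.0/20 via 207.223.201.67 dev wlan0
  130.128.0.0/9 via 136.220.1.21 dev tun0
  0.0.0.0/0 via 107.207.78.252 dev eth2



Longest prefix match for 145.95.32.53:
  /20 99.21.48.0: no
  /15 1.236.0.0: no
  /16 92.24.0.0: no
  /20 128.220.160.0: no
  /9 130.128.0.0: no
  /0 0.0.0.0: MATCH
Selected: next-hop 107.207.78.252 via eth2 (matched /0)


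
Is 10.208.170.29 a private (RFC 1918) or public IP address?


RFC 1918 private ranges:
  10.0.0.0/8 (10.0.0.0 - 10.255.255.255)
  172.16.0.0/12 (172.16.0.0 - 172.31.255.255)
  192.168.0.0/16 (192.168.0.0 - 192.168.255.255)
Private (in 10.0.0.0/8)


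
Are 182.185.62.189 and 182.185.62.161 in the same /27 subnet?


Mask: 255.255.255.224
182.185.62.189 AND mask = 182.185.62.160
182.185.62.161 AND mask = 182.185.62.160
Yes, same subnet (182.185.62.160)


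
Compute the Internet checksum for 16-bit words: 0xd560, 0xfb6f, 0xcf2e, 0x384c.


Sum all words (with carry folding):
+ 0xd560 = 0xd560
+ 0xfb6f = 0xd0d0
+ 0xcf2e = 0x9fff
+ 0x384c = 0xd84b
One's complement: ~0xd84b
Checksum = 0x27b4


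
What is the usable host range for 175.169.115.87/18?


Network: 175.169.64.0
Broadcast: 175.169.127.255
First usable = network + 1
Last usable = broadcast - 1
Range: 175.169.64.1 to 175.169.127.254


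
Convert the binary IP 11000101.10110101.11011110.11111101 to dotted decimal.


11000101 = 197
10110101 = 181
11011110 = 222
11111101 = 253
IP: 197.181.222.253


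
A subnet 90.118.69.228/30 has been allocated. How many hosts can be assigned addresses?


Host bits = 32 - 30 = 2
Total addresses = 2^2 = 4
Usable = total - 2 (network and broadcast)
Usable hosts: 2


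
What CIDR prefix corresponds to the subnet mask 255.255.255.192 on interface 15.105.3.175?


Binary: 11111111.11111111.11111111.11000000
Count leading 1s
Prefix: /26


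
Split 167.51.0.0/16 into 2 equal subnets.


New prefix = 16 + 1 = 17
Each subnet has 32768 addresses
  167.51.0.0/17
  167.51.128.0/17
Subnets: 167.51.0.0/17, 167.51.128.0/17


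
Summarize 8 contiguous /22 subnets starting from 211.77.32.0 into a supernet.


Original prefix: /22
Number of subnets: 8 = 2^3
New prefix = 22 - 3 = 19
Supernet: 211.77.32.0/19


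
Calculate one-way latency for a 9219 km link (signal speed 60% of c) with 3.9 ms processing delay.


Speed = 0.6 * 3e5 km/s = 180000 km/s
Propagation delay = 9219 / 180000 = 0.0512 s = 51.2167 ms
Processing delay = 3.9 ms
Total one-way latency = 55.1167 ms


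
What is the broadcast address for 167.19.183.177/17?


Network: 167.19.128.0/17
Host bits = 15
Set all host bits to 1:
Broadcast: 167.19.255.255


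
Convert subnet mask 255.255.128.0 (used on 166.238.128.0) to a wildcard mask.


Subnet mask: 255.255.128.0
Wildcard = 255.255.255.255 - subnet mask
255 - 255 = 0
255 - 255 = 0
255 - 128 = 127
255 - 0 = 255
Wildcard: 0.0.127.255


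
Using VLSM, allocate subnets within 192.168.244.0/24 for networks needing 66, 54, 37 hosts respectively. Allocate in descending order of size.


66 hosts -> /25 (126 usable): 192.168.244.0/25
54 hosts -> /26 (62 usable): 192.168.244.128/26
37 hosts -> /26 (62 usable): 192.168.244.192/26
Allocation: 192.168.244.0/25 (66 hosts, 126 usable); 192.168.244.128/26 (54 hosts, 62 usable); 192.168.244.192/26 (37 hosts, 62 usable)


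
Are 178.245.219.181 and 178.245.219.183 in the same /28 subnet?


Mask: 255.255.255.240
178.245.219.181 AND mask = 178.245.219.176
178.245.219.183 AND mask = 178.245.219.176
Yes, same subnet (178.245.219.176)


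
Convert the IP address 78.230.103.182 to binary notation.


78 = 01001110
230 = 11100110
103 = 01100111
182 = 10110110
Binary: 01001110.11100110.01100111.10110110


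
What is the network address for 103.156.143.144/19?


IP:   01100111.10011100.10001111.10010000
Mask: 11111111.11111111.11100000.00000000
AND operation:
Net:  01100111.10011100.10000000.00000000
Network: 103.156.128.0/19
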